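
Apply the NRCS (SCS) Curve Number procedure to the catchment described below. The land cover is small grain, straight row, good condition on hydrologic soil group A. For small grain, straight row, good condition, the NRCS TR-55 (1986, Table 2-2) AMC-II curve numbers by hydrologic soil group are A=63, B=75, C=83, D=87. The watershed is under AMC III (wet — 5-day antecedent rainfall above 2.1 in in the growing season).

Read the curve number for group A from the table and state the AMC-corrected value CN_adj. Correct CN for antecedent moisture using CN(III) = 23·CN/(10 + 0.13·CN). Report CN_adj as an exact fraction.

NRCS table: small grain, straight row, good condition, soil group A → CN(II) = 63
Wet (AMC III): CN(III) = 23·63/(10 + 0.13·63) = 1449/(1819/100) = 144900/1819 ≈ 79.659

CN_adj = 144900/1819 ≈ 79.659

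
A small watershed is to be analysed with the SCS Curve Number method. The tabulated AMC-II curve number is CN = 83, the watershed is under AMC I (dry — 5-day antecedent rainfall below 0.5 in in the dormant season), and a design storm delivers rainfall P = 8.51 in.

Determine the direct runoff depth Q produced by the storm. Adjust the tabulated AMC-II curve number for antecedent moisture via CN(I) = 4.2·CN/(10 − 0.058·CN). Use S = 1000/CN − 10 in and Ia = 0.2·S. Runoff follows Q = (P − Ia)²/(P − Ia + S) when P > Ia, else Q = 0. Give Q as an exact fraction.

CN(I) from CN(II)=83: (4.2·83)/(10 − 0.058·83) = 174300/2593 ≈ 67.219
S = 1000/(174300/2593) − 10 = 8500/1743 in ≈ 4.877 in
Ia = 0.2S: 0.2·4.877 = 0.975 in (exactly 1700/1743)
Excess rainfall: 8.510 − 0.975 = 7.535 in; P > Ia so Q > 0
Q = (1313293/174300)²/((1313293/174300) + 8500/1743) = (1724738503849/30380490000)/(2163293/174300) = 1724738503849/377061969900 in ≈ 4.574 in

Q = 1724738503849/377061969900 in ≈ 4.574 in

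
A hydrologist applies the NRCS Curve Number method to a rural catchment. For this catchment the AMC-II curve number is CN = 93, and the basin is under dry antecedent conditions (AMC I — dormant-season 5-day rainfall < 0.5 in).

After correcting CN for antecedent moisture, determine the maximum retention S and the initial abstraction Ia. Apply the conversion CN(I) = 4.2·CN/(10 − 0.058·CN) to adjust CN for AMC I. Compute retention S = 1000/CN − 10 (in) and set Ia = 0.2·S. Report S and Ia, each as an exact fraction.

Adjust CN=93 to AMC I: 4.2·93/(10 − 0.058·93) → (1953/5) ÷ (2303/500) = 27900/329 ≈ 84.802
Max retention: S = 1000/(27900/329) − 10 = 500/279 in (≈ 1.792 in)
Ia = 0.2S: 0.2·1.792 = 0.358 in (exactly 100/279)

S = 500/279 in ≈ 1.792 in; Ia = 100/279 in ≈ 0.358 in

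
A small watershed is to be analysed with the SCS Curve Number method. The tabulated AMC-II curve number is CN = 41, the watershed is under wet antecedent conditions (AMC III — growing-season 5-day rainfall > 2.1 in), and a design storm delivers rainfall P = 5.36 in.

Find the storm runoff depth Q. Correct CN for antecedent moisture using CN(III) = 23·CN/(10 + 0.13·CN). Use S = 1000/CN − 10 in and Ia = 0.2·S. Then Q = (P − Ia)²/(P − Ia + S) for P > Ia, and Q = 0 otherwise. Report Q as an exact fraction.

Adjust CN=41 to AMC III: 23·41/(10 + 0.13·41) → 943 ÷ (1533/100) = 94300/1533 ≈ 61.513
Retention S: 1000/CN − 10 with CN=61.513 → S = 5900/943 ≈ 6.257 in
Initial abstraction Ia = S/5 = (5900/943)/5 = 1180/943 ≈ 1.251 in
Excess rainfall: 5.360 − 1.251 = 4.109 in; P > Ia so Q > 0
Q = (96862/23575)²/((96862/23575) + 5900/943) = (9382247044/555780625)/(244362/23575) = 4691123522/2880417075 in ≈ 1.629 in

Q = 4691123522/2880417075 in ≈ 1.629 in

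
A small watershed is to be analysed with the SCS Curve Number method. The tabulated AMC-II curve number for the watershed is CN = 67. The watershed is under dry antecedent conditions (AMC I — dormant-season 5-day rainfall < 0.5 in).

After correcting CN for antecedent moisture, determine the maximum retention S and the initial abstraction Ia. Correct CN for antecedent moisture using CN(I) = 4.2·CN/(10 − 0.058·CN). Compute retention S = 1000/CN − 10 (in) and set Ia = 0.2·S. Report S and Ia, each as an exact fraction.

S = 5500/469 in ≈ 11.727 in; Ia = 1100/469 in ≈ 2.345 in

Dry (AMC I): CN(I) = 4.2·67/(10 − 0.058·67) = (1407/5)/(3057/500) = 46900/1019 ≈ 46.026
Retention S: 1000/CN − 10 with CN=46.026 → S = 5500/469 ≈ 11.727 in
Initial abstraction Ia = S/5 = (5500/469)/5 = 1100/469 ≈ 2.345 in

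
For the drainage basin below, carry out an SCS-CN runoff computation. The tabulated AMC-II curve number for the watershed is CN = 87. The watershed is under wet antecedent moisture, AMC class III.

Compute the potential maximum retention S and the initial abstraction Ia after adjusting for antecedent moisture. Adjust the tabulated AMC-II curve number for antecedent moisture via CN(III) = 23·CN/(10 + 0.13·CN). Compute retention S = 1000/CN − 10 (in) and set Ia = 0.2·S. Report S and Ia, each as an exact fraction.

Adjust CN=87 to AMC III: 23·87/(10 + 0.13·87) → 2001 ÷ (2131/100) = 200100/2131 ≈ 93.900
Retention S: 1000/CN − 10 with CN=93.900 → S = 1300/2001 ≈ 0.650 in
Initial abstraction Ia = S/5 = (1300/2001)/5 = 260/2001 ≈ 0.130 in

S = 1300/2001 in ≈ 0.650 in; Ia = 260/2001 in ≈ 0.130 in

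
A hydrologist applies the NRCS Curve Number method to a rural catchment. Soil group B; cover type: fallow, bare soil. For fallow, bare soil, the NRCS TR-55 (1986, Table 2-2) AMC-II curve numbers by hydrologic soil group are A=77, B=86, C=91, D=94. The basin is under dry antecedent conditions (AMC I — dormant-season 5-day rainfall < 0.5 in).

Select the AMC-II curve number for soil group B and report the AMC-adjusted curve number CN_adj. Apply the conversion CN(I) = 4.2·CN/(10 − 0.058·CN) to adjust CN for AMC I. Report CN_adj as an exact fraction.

CN_adj = 12900/179 ≈ 72.067

NRCS table: fallow, bare soil, soil group B → CN(II) = 86
CN(I) from CN(II)=86: (4.2·86)/(10 − 0.058·86) = 12900/179 ≈ 72.067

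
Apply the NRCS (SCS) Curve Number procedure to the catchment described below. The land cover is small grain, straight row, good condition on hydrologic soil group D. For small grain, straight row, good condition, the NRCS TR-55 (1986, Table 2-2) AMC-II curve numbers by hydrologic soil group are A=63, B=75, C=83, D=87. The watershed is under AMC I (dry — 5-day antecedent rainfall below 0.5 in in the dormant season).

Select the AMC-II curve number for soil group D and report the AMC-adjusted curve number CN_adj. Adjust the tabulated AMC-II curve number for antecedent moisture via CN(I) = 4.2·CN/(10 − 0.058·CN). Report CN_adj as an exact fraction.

CN_adj = 182700/2477 ≈ 73.759

NRCS table: small grain, straight row, good condition, soil group D → CN(II) = 87
Dry (AMC I): CN(I) = 4.2·87/(10 − 0.058·87) = (1827/5)/(2477/500) = 182700/2477 ≈ 73.759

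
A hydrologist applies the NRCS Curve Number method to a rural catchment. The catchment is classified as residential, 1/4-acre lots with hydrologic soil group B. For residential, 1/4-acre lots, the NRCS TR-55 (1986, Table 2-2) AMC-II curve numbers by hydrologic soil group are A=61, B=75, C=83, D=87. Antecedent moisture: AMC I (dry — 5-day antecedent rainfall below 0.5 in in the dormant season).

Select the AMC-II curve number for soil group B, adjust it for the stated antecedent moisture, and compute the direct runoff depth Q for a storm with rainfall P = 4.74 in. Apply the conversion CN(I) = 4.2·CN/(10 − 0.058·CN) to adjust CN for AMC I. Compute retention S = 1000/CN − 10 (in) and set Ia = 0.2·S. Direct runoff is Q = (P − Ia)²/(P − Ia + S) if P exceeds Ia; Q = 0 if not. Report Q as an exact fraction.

Q = 98624761/110032650 in ≈ 0.896 in

NRCS table: residential, 1/4-acre lots, soil group B → CN(II) = 75
Adjust CN=75 to AMC I: 4.2·75/(10 − 0.058·75) → 315 ÷ (113/20) = 6300/113 ≈ 55.752
Max retention: S = 1000/(6300/113) − 10 = 500/63 in (≈ 7.937 in)
Ia = 0.2S: 0.2·7.937 = 1.587 in (exactly 100/63)
Since P=4.740 > Ia=1.587: effective rainfall P−Ia = 9931/3150 in
Q: (9931/3150)² ÷ (34931/3150) = 98624761/110032650 in (≈ 0.896 in)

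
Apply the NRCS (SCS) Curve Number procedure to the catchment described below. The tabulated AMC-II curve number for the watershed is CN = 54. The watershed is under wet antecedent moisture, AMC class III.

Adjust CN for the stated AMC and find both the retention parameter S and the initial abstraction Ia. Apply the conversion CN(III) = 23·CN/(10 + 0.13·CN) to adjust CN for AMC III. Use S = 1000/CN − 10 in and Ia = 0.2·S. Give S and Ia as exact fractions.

S = 100/27 in ≈ 3.704 in; Ia = 20/27 in ≈ 0.741 in

Wet (AMC III): CN(III) = 23·54/(10 + 0.13·54) = 1242/(851/50) = 2700/37 ≈ 72.973
S = 1000/(2700/37) − 10 = 100/27 in ≈ 3.704 in
Ia = 0.2S: 0.2·3.704 = 0.741 in (exactly 20/27)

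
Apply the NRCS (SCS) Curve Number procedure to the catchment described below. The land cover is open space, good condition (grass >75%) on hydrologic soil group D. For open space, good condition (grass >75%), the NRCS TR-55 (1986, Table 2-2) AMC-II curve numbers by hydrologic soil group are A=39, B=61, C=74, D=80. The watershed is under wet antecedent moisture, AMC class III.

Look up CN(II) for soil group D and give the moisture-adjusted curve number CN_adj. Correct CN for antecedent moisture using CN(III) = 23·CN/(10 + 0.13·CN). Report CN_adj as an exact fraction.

CN_adj = 4600/51 ≈ 90.196

NRCS table: open space, good condition (grass >75%), soil group D → CN(II) = 80
Wet (AMC III): CN(III) = 23·80/(10 + 0.13·80) = 1840/(102/5) = 4600/51 ≈ 90.196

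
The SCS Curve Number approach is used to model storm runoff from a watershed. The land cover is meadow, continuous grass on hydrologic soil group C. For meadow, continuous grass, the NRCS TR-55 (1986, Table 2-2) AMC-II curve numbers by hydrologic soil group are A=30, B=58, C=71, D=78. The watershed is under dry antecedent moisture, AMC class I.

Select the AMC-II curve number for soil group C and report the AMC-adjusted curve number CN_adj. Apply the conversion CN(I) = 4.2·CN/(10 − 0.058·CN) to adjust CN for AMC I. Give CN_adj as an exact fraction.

CN_adj = 149100/2941 ≈ 50.697

NRCS table: meadow, continuous grass, soil group C → CN(II) = 71
Adjust CN=71 to AMC I: 4.2·71/(10 − 0.058·71) → (1491/5) ÷ (2941/500) = 149100/2941 ≈ 50.697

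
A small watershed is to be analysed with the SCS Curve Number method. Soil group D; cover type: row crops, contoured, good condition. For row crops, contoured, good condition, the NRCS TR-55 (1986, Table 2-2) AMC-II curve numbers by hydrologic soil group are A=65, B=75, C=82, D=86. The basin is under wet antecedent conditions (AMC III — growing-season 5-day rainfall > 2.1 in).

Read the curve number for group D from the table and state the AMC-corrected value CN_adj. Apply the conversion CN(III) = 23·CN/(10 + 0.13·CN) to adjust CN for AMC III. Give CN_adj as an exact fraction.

NRCS table: row crops, contoured, good condition, soil group D → CN(II) = 86
Wet (AMC III): CN(III) = 23·86/(10 + 0.13·86) = 1978/(1059/50) = 98900/1059 ≈ 93.390

CN_adj = 98900/1059 ≈ 93.390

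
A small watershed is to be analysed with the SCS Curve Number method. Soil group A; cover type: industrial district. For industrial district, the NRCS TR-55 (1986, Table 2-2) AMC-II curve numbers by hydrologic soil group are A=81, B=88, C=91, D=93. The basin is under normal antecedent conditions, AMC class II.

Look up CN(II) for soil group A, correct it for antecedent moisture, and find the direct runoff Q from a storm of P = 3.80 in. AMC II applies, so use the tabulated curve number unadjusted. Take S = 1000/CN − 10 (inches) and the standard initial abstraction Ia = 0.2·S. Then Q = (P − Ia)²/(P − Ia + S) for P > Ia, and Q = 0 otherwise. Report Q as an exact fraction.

NRCS table: industrial district, soil group A → CN(II) = 81
Average conditions: CN = 81 (no AMC adjustment).
S = 1000/81 − 10 = 190/81 in ≈ 2.346 in
Ia = 0.2·(190/81) = 38/81 in ≈ 0.469 in
Excess rainfall: 3.800 − 0.469 = 3.331 in; P > Ia so Q > 0
Q = (1349/405)²/((1349/405) + 190/81) = (1819801/164025)/(2299/405) = 95779/49005 in ≈ 1.954 in

Q = 95779/49005 in ≈ 1.954 in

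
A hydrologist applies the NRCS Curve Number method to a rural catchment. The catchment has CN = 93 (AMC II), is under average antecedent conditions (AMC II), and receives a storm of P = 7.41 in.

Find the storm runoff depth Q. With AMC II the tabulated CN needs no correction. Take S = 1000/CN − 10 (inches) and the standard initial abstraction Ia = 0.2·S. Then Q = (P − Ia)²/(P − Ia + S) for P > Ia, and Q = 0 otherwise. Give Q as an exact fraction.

Q = 4558005169/692970900 in ≈ 6.577 in

AMC II — tabulated CN = 93 applies directly.
Retention S: 1000/CN − 10 with CN=93.000 → S = 70/93 ≈ 0.753 in
Ia = 0.2·(70/93) = 14/93 in ≈ 0.151 in
Excess rainfall: 7.410 − 0.151 = 7.259 in; P > Ia so Q > 0
Runoff Q = (P−Ia)²/(P−Ia+S) = (7.259)²/(7.259+0.753) = 4558005169/692970900 ≈ 6.577 in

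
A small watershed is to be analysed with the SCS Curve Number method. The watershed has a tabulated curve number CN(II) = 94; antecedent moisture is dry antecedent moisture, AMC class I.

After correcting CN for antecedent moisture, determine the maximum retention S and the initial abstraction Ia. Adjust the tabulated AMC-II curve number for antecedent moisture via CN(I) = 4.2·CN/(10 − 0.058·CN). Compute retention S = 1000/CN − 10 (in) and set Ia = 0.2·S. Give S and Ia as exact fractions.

CN(I) from CN(II)=94: (4.2·94)/(10 − 0.058·94) = 32900/379 ≈ 86.807
S = 1000/(32900/379) − 10 = 500/329 in ≈ 1.520 in
Ia = 0.2S: 0.2·1.520 = 0.304 in (exactly 100/329)

S = 500/329 in ≈ 1.520 in; Ia = 100/329 in ≈ 0.304 in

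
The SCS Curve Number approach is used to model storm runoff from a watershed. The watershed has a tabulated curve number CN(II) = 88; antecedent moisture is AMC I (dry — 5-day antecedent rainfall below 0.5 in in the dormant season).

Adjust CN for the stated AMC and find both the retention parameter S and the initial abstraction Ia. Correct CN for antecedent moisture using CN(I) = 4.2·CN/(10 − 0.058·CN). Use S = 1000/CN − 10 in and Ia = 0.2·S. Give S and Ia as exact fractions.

S = 250/77 in ≈ 3.247 in; Ia = 50/77 in ≈ 0.649 in

CN(I) from CN(II)=88: (4.2·88)/(10 − 0.058·88) = 3850/51 ≈ 75.490
S = 1000/(3850/51) − 10 = 250/77 in ≈ 3.247 in
Ia = 0.2S: 0.2·3.247 = 0.649 in (exactly 50/77)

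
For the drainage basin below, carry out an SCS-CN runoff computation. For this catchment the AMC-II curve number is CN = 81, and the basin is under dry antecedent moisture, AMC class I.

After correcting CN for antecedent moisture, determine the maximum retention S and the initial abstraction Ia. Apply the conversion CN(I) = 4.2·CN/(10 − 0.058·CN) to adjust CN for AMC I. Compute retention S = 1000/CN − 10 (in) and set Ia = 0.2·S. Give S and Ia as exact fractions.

CN(I) from CN(II)=81: (4.2·81)/(10 − 0.058·81) = 170100/2651 ≈ 64.164
Max retention: S = 1000/(170100/2651) − 10 = 9500/1701 in (≈ 5.585 in)
Initial abstraction Ia = S/5 = (9500/1701)/5 = 1900/1701 ≈ 1.117 in

S = 9500/1701 in ≈ 5.585 in; Ia = 1900/1701 in ≈ 1.117 in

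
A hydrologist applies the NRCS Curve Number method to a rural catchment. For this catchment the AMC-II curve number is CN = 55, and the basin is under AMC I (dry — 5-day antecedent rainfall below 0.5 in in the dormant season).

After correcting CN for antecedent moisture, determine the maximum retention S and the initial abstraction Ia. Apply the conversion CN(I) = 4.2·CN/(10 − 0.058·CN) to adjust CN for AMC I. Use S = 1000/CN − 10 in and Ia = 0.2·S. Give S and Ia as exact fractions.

S = 1500/77 in ≈ 19.481 in; Ia = 300/77 in ≈ 3.896 in

Dry (AMC I): CN(I) = 4.2·55/(10 − 0.058·55) = 231/(681/100) = 7700/227 ≈ 33.921
Retention S: 1000/CN − 10 with CN=33.921 → S = 1500/77 ≈ 19.481 in
Ia = 0.2S: 0.2·19.481 = 3.896 in (exactly 300/77)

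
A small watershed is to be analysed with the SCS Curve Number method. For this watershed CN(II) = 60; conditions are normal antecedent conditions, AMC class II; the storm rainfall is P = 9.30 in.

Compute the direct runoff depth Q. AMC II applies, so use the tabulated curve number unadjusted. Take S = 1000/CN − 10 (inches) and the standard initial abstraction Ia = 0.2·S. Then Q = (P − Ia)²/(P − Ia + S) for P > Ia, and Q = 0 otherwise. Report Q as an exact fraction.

Q = 57121/13170 in ≈ 4.337 in

CN(II) = 60; AMC II needs no correction.
Max retention: S = 1000/60 − 10 = 20/3 in (≈ 6.667 in)
Initial abstraction Ia = S/5 = (20/3)/5 = 4/3 ≈ 1.333 in
Excess rainfall: 9.300 − 1.333 = 7.967 in; P > Ia so Q > 0
Q: (239/30)² ÷ (439/30) = 57121/13170 in (≈ 4.337 in)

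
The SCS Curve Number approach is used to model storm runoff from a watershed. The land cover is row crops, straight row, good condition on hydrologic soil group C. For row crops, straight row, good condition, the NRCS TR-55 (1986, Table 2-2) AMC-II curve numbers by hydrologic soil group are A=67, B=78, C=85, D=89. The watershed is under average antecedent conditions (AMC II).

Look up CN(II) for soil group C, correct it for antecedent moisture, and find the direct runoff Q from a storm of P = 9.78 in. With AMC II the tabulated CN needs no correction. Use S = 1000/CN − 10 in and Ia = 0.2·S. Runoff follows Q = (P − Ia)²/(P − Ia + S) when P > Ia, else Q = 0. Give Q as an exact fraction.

NRCS table: row crops, straight row, good condition, soil group C → CN(II) = 85
AMC II — tabulated CN = 85 applies directly.
Max retention: S = 1000/85 − 10 = 30/17 in (≈ 1.765 in)
Initial abstraction Ia = S/5 = (30/17)/5 = 6/17 ≈ 0.353 in
Since P=9.780 > Ia=0.353: effective rainfall P−Ia = 8013/850 in
Q = (8013/850)²/((8013/850) + 30/17) = (64208169/722500)/(9513/850) = 7134241/898450 in ≈ 7.941 in

Q = 7134241/898450 in ≈ 7.941 in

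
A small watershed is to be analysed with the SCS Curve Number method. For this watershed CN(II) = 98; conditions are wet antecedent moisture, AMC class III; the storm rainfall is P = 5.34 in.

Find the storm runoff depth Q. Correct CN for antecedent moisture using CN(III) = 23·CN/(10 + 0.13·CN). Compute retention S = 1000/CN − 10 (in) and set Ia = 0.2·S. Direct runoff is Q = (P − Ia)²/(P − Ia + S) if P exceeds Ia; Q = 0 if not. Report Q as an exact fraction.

Q = 89945408281/17181622150 in ≈ 5.235 in

Adjust CN=98 to AMC III: 23·98/(10 + 0.13·98) → 2254 ÷ (1137/50) = 112700/1137 ≈ 99.120
Retention S: 1000/CN − 10 with CN=99.120 → S = 100/1127 ≈ 0.089 in
Ia = 0.2·(100/1127) = 20/1127 in ≈ 0.018 in
Excess rainfall: 5.340 − 0.018 = 5.322 in; P > Ia so Q > 0
Q: (299909/56350)² ÷ (304909/56350) = 89945408281/17181622150 in (≈ 5.235 in)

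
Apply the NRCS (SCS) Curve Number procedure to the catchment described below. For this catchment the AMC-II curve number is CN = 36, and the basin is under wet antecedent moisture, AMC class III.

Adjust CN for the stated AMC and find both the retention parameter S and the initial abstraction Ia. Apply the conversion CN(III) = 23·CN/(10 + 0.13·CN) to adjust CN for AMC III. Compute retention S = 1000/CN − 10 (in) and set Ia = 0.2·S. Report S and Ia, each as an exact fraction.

S = 1600/207 in ≈ 7.729 in; Ia = 320/207 in ≈ 1.546 in

Wet (AMC III): CN(III) = 23·36/(10 + 0.13·36) = 828/(367/25) = 20700/367 ≈ 56.403
Max retention: S = 1000/(20700/367) − 10 = 1600/207 in (≈ 7.729 in)
Ia = 0.2S: 0.2·7.729 = 1.546 in (exactly 320/207)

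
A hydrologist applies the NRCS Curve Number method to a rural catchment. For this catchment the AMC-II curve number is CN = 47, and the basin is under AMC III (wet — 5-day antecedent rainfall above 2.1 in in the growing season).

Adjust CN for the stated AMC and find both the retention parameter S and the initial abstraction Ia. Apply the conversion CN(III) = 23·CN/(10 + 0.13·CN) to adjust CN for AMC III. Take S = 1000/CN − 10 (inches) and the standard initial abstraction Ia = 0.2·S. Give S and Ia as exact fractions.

S = 5300/1081 in ≈ 4.903 in; Ia = 1060/1081 in ≈ 0.981 in

CN(III) from CN(II)=47: (23·47)/(10 + 0.13·47) = 108100/1611 ≈ 67.101
Max retention: S = 1000/(108100/1611) − 10 = 5300/1081 in (≈ 4.903 in)
Ia = 0.2·(5300/1081) = 1060/1081 in ≈ 0.981 in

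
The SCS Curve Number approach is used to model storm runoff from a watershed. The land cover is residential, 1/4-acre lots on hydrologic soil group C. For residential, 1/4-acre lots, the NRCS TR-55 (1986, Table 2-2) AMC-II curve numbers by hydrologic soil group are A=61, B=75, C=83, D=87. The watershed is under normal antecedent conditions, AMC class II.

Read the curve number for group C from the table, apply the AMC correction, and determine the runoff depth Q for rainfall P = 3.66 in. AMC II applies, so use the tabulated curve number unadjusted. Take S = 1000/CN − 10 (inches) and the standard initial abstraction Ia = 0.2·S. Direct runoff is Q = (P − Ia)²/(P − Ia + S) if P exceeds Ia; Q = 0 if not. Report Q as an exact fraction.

NRCS table: residential, 1/4-acre lots, soil group C → CN(II) = 83
CN(II) = 83; AMC II needs no correction.
S = 1000/83 − 10 = 170/83 in ≈ 2.048 in
Ia = 0.2·(170/83) = 34/83 in ≈ 0.410 in
P − Ia = 3.660 − 0.410 = 13489/4150 ≈ 3.250 in (> 0, runoff occurs)
Q = (13489/4150)²/((13489/4150) + 170/83) = (181953121/17222500)/(21989/4150) = 181953121/91254350 in ≈ 1.994 in

Q = 181953121/91254350 in ≈ 1.994 in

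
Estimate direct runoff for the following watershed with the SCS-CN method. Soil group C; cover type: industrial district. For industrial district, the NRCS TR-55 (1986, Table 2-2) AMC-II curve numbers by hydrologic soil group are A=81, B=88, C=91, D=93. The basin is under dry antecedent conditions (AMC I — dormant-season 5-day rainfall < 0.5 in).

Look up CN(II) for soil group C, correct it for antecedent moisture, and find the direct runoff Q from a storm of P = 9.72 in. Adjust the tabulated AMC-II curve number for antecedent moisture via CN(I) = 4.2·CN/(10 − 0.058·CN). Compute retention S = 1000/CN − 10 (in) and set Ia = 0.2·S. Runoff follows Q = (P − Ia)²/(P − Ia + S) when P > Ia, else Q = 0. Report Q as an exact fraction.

Q = 7231546227/980932225 in ≈ 7.372 in

NRCS table: industrial district, soil group C → CN(II) = 91
CN(I) from CN(II)=91: (4.2·91)/(10 − 0.058·91) = 63700/787 ≈ 80.940
Max retention: S = 1000/(63700/787) − 10 = 1500/637 in (≈ 2.355 in)
Ia = 0.2S: 0.2·2.355 = 0.471 in (exactly 300/637)
Excess rainfall: 9.720 − 0.471 = 9.249 in; P > Ia so Q > 0
Q = (147291/15925)²/((147291/15925) + 1500/637) = (21694638681/253605625)/(184791/15925) = 7231546227/980932225 in ≈ 7.372 in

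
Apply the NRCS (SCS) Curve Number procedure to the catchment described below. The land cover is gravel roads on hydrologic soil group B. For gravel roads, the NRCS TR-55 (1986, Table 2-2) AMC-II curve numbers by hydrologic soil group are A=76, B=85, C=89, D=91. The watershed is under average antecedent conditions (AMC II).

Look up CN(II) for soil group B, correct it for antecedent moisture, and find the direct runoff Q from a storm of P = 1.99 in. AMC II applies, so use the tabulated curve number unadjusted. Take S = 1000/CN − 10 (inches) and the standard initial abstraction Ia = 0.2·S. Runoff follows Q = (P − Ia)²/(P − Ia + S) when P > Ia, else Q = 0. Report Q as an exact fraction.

NRCS table: gravel roads, soil group B → CN(II) = 85
AMC II — tabulated CN = 85 applies directly.
S = 1000/85 − 10 = 30/17 in ≈ 1.765 in
Ia = 0.2·(30/17) = 6/17 in ≈ 0.353 in
Since P=1.990 > Ia=0.353: effective rainfall P−Ia = 2783/1700 in
Runoff Q = (P−Ia)²/(P−Ia+S) = (1.637)²/(1.637+1.765) = 7745089/9831100 ≈ 0.788 in

Q = 7745089/9831100 in ≈ 0.788 in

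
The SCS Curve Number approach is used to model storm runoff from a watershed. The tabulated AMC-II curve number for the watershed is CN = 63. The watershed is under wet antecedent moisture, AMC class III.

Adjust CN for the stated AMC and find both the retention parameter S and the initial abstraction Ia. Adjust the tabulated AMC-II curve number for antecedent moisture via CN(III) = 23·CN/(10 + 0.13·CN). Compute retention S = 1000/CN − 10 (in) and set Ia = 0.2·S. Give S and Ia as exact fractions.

S = 3700/1449 in ≈ 2.553 in; Ia = 740/1449 in ≈ 0.511 in

CN(III) from CN(II)=63: (23·63)/(10 + 0.13·63) = 144900/1819 ≈ 79.659
S = 1000/(144900/1819) − 10 = 3700/1449 in ≈ 2.553 in
Ia = 0.2·(3700/1449) = 740/1449 in ≈ 0.511 in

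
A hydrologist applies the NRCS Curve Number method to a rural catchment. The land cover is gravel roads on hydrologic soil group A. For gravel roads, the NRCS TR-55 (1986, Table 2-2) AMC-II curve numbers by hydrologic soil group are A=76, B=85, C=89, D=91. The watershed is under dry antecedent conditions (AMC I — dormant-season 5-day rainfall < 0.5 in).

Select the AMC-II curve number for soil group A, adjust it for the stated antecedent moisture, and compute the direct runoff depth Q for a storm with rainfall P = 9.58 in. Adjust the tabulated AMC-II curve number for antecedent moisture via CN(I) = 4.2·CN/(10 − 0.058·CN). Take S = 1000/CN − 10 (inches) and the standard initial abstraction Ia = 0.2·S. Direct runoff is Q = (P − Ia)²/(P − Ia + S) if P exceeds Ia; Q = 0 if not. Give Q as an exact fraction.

Q = 2884441849/689651550 in ≈ 4.182 in

NRCS table: gravel roads, soil group A → CN(II) = 76
CN(I) from CN(II)=76: (4.2·76)/(10 − 0.058·76) = 13300/233 ≈ 57.082
Max retention: S = 1000/(13300/233) − 10 = 1000/133 in (≈ 7.519 in)
Ia = 0.2S: 0.2·7.519 = 1.504 in (exactly 200/133)
Since P=9.580 > Ia=1.504: effective rainfall P−Ia = 53707/6650 in
Runoff Q = (P−Ia)²/(P−Ia+S) = (8.076)²/(8.076+7.519) = 2884441849/689651550 ≈ 4.182 in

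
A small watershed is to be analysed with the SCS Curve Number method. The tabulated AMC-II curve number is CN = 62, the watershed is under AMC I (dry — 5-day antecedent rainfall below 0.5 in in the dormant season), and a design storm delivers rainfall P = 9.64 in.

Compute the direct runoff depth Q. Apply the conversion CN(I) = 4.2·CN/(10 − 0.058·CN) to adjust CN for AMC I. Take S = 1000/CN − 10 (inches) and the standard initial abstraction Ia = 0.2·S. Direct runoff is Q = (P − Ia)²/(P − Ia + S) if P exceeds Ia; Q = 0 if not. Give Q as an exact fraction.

Dry (AMC I): CN(I) = 4.2·62/(10 − 0.058·62) = (1302/5)/(1601/250) = 65100/1601 ≈ 40.662
Retention S: 1000/CN − 10 with CN=40.662 → S = 9500/651 ≈ 14.593 in
Initial abstraction Ia = S/5 = (9500/651)/5 = 1900/651 ≈ 2.919 in
Since P=9.640 > Ia=2.919: effective rainfall P−Ia = 109391/16275 in
Q: (109391/16275)² ÷ (346891/16275) = 11966390881/5645651025 in (≈ 2.120 in)

Q = 11966390881/5645651025 in ≈ 2.120 in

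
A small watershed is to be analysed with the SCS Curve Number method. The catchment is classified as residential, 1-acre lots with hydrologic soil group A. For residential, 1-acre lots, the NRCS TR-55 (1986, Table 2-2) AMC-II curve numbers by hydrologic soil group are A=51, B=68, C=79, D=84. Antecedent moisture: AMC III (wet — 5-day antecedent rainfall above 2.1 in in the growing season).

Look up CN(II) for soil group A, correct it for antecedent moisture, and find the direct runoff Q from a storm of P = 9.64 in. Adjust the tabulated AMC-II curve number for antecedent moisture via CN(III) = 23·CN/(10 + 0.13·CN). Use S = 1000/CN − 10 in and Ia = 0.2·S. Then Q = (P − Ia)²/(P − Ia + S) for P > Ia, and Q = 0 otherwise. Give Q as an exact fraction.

Q = 66663625249/11163822225 in ≈ 5.971 in

NRCS table: residential, 1-acre lots, soil group A → CN(II) = 51
Adjust CN=51 to AMC III: 23·51/(10 + 0.13·51) → 1173 ÷ (1663/100) = 117300/1663 ≈ 70.535
S = 1000/(117300/1663) − 10 = 4900/1173 in ≈ 4.177 in
Ia = 0.2S: 0.2·4.177 = 0.835 in (exactly 980/1173)
P − Ia = 9.640 − 0.835 = 258193/29325 ≈ 8.805 in (> 0, runoff occurs)
Q = (258193/29325)²/((258193/29325) + 4900/1173) = (66663625249/859955625)/(380693/29325) = 66663625249/11163822225 in ≈ 5.971 in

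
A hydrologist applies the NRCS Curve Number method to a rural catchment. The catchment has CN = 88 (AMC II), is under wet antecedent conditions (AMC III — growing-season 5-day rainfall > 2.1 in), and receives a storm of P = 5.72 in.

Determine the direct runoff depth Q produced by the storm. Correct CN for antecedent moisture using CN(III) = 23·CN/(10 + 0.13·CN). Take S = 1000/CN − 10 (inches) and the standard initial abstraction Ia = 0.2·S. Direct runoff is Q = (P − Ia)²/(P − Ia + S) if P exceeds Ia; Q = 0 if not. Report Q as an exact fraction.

Q = 1255214041/247807175 in ≈ 5.065 in

CN(III) from CN(II)=88: (23·88)/(10 + 0.13·88) = 6325/67 ≈ 94.403
Max retention: S = 1000/(6325/67) − 10 = 150/253 in (≈ 0.593 in)
Ia = 0.2·(150/253) = 30/253 in ≈ 0.119 in
Since P=5.720 > Ia=0.119: effective rainfall P−Ia = 35429/6325 in
Q = (35429/6325)²/((35429/6325) + 150/253) = (1255214041/40005625)/(39179/6325) = 1255214041/247807175 in ≈ 5.065 in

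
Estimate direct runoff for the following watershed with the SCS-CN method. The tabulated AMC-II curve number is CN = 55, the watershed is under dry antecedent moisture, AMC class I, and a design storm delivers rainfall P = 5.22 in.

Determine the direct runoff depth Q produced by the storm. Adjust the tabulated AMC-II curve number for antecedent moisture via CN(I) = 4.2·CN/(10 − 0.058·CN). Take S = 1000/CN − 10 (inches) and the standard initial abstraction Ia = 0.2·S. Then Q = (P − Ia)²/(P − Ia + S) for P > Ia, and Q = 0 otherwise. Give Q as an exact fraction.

Dry (AMC I): CN(I) = 4.2·55/(10 − 0.058·55) = 231/(681/100) = 7700/227 ≈ 33.921
Max retention: S = 1000/(7700/227) − 10 = 1500/77 in (≈ 19.481 in)
Ia = 0.2·(1500/77) = 300/77 in ≈ 3.896 in
P − Ia = 5.220 − 3.896 = 5097/3850 ≈ 1.324 in (> 0, runoff occurs)
Q = (5097/3850)²/((5097/3850) + 1500/77) = (25979409/14822500)/(80097/3850) = 8659803/102791150 in ≈ 0.084 in

Q = 8659803/102791150 in ≈ 0.084 in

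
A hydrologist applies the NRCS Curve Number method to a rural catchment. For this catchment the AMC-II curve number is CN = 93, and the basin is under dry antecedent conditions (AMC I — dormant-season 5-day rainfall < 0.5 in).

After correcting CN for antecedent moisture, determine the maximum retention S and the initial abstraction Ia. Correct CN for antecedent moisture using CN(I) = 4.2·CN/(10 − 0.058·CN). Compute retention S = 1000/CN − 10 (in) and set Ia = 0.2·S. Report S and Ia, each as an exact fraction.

S = 500/279 in ≈ 1.792 in; Ia = 100/279 in ≈ 0.358 in

Dry (AMC I): CN(I) = 4.2·93/(10 − 0.058·93) = (1953/5)/(2303/500) = 27900/329 ≈ 84.802
Retention S: 1000/CN − 10 with CN=84.802 → S = 500/279 ≈ 1.792 in
Ia = 0.2·(500/279) = 100/279 in ≈ 0.358 in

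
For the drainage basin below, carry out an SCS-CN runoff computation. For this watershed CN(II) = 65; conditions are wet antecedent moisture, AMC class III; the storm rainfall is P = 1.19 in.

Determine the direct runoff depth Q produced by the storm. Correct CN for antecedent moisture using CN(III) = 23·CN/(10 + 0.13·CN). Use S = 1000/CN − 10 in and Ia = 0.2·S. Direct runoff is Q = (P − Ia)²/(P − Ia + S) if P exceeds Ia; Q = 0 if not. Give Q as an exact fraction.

Q = 9504889/55883100 in ≈ 0.170 in

Wet (AMC III): CN(III) = 23·65/(10 + 0.13·65) = 1495/(369/20) = 29900/369 ≈ 81.030
S = 1000/(29900/369) − 10 = 700/299 in ≈ 2.341 in
Initial abstraction Ia = S/5 = (700/299)/5 = 140/299 ≈ 0.468 in
P − Ia = 1.190 − 0.468 = 21581/29900 ≈ 0.722 in (> 0, runoff occurs)
Q: (21581/29900)² ÷ (91581/29900) = 9504889/55883100 in (≈ 0.170 in)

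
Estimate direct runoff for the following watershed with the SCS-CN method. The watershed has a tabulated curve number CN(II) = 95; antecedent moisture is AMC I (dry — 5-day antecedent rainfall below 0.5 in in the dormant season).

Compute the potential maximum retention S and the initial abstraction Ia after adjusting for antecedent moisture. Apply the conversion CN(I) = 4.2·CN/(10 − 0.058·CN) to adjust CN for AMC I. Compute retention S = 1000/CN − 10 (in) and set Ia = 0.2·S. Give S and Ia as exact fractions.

Dry (AMC I): CN(I) = 4.2·95/(10 − 0.058·95) = 399/(449/100) = 39900/449 ≈ 88.864
Max retention: S = 1000/(39900/449) − 10 = 500/399 in (≈ 1.253 in)
Ia = 0.2·(500/399) = 100/399 in ≈ 0.251 in

S = 500/399 in ≈ 1.253 in; Ia = 100/399 in ≈ 0.251 in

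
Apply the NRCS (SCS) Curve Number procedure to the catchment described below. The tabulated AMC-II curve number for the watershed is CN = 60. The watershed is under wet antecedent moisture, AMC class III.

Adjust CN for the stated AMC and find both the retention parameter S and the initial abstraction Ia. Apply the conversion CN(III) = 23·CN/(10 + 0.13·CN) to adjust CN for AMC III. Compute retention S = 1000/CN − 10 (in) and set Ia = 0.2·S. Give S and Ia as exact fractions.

S = 200/69 in ≈ 2.899 in; Ia = 40/69 in ≈ 0.580 in

CN(III) from CN(II)=60: (23·60)/(10 + 0.13·60) = 6900/89 ≈ 77.528
S = 1000/(6900/89) − 10 = 200/69 in ≈ 2.899 in
Ia = 0.2S: 0.2·2.899 = 0.580 in (exactly 40/69)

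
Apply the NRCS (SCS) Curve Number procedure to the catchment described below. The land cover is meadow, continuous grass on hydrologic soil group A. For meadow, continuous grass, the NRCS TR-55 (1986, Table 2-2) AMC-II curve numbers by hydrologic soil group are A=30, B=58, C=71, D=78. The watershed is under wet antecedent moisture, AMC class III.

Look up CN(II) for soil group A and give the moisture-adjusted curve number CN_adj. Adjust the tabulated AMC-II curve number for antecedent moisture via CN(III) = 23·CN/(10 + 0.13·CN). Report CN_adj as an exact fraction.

CN_adj = 6900/139 ≈ 49.640

NRCS table: meadow, continuous grass, soil group A → CN(II) = 30
CN(III) from CN(II)=30: (23·30)/(10 + 0.13·30) = 6900/139 ≈ 49.640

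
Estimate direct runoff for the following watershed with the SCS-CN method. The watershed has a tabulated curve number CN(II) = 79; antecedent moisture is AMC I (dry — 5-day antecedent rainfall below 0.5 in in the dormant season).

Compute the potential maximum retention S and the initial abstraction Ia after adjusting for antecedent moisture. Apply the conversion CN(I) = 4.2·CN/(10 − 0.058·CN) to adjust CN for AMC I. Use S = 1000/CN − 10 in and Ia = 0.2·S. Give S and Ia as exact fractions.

Adjust CN=79 to AMC I: 4.2·79/(10 − 0.058·79) → (1659/5) ÷ (2709/500) = 7900/129 ≈ 61.240
Retention S: 1000/CN − 10 with CN=61.240 → S = 500/79 ≈ 6.329 in
Ia = 0.2·(500/79) = 100/79 in ≈ 1.266 in

S = 500/79 in ≈ 6.329 in; Ia = 100/79 in ≈ 1.266 in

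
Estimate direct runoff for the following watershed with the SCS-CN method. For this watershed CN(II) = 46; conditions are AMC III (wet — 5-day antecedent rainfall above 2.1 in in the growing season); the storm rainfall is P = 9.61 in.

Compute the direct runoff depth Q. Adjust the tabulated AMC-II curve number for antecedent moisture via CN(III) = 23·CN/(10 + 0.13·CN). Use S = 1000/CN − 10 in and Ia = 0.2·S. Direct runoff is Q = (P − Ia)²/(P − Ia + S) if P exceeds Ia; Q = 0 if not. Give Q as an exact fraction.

CN(III) from CN(II)=46: (23·46)/(10 + 0.13·46) = 52900/799 ≈ 66.208
Retention S: 1000/CN − 10 with CN=66.208 → S = 2700/529 ≈ 5.104 in
Ia = 0.2·(2700/529) = 540/529 in ≈ 1.021 in
P − Ia = 9.610 − 1.021 = 454369/52900 ≈ 8.589 in (> 0, runoff occurs)
Q = (454369/52900)²/((454369/52900) + 2700/529) = (206451188161/2798410000)/(724369/52900) = 206451188161/38319120100 in ≈ 5.388 in

Q = 206451188161/38319120100 in ≈ 5.388 in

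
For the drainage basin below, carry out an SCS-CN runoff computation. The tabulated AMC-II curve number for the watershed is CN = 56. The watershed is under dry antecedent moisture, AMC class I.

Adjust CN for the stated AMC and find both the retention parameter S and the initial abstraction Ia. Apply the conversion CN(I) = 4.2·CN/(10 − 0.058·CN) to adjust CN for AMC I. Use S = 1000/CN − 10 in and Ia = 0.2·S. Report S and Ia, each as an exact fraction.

CN(I) from CN(II)=56: (4.2·56)/(10 − 0.058·56) = 7350/211 ≈ 34.834
Retention S: 1000/CN − 10 with CN=34.834 → S = 2750/147 ≈ 18.707 in
Initial abstraction Ia = S/5 = (2750/147)/5 = 550/147 ≈ 3.741 in

S = 2750/147 in ≈ 18.707 in; Ia = 550/147 in ≈ 3.741 in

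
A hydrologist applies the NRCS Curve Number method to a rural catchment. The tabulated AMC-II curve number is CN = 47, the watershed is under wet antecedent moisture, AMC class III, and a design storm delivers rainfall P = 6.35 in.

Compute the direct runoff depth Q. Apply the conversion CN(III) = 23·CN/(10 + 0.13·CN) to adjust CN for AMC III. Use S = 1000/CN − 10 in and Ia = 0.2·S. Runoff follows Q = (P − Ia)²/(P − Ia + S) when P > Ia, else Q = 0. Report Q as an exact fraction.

Q = 13476191569/4801520940 in ≈ 2.807 in

CN(III) from CN(II)=47: (23·47)/(10 + 0.13·47) = 108100/1611 ≈ 67.101
S = 1000/(108100/1611) − 10 = 5300/1081 in ≈ 4.903 in
Initial abstraction Ia = S/5 = (5300/1081)/5 = 1060/1081 ≈ 0.981 in
Since P=6.350 > Ia=0.981: effective rainfall P−Ia = 116087/21620 in
Q = (116087/21620)²/((116087/21620) + 5300/1081) = (13476191569/467424400)/(222087/21620) = 13476191569/4801520940 in ≈ 2.807 in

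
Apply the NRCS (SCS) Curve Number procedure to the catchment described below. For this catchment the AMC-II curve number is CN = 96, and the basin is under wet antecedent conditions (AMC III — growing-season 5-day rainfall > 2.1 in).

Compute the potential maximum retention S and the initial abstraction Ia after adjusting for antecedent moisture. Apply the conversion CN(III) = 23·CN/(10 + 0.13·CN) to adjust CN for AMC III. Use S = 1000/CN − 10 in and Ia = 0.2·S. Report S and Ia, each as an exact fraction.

S = 25/138 in ≈ 0.181 in; Ia = 5/138 in ≈ 0.036 in

Wet (AMC III): CN(III) = 23·96/(10 + 0.13·96) = 2208/(562/25) = 27600/281 ≈ 98.221
Max retention: S = 1000/(27600/281) − 10 = 25/138 in (≈ 0.181 in)
Initial abstraction Ia = S/5 = (25/138)/5 = 5/138 ≈ 0.036 in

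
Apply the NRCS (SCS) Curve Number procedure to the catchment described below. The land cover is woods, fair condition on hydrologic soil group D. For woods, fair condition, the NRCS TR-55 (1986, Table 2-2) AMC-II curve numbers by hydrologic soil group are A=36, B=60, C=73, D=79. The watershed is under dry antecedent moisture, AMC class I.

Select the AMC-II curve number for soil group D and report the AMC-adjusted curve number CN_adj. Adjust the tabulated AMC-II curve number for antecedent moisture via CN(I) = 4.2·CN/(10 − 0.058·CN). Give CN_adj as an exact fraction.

NRCS table: woods, fair condition, soil group D → CN(II) = 79
CN(I) from CN(II)=79: (4.2·79)/(10 − 0.058·79) = 7900/129 ≈ 61.240

CN_adj = 7900/129 ≈ 61.240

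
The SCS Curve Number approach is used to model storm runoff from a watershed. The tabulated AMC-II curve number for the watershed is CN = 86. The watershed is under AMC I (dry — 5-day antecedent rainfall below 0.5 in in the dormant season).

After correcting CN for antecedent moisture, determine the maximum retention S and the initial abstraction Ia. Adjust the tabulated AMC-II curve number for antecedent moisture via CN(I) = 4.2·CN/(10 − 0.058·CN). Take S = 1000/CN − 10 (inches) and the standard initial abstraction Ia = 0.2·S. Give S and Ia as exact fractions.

S = 500/129 in ≈ 3.876 in; Ia = 100/129 in ≈ 0.775 in

Dry (AMC I): CN(I) = 4.2·86/(10 − 0.058·86) = (1806/5)/(1253/250) = 12900/179 ≈ 72.067
Max retention: S = 1000/(12900/179) − 10 = 500/129 in (≈ 3.876 in)
Ia = 0.2·(500/129) = 100/129 in ≈ 0.775 in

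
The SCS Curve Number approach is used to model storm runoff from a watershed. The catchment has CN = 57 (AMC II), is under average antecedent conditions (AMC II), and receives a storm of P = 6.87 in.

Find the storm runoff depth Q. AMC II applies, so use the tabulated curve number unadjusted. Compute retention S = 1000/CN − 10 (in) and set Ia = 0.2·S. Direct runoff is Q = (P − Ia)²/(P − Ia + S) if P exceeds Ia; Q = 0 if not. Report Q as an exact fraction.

CN(II) = 57; AMC II needs no correction.
Retention S: 1000/CN − 10 with CN=57.000 → S = 430/57 ≈ 7.544 in
Ia = 0.2S: 0.2·7.544 = 1.509 in (exactly 86/57)
Since P=6.870 > Ia=1.509: effective rainfall P−Ia = 30559/5700 in
Q: (30559/5700)² ÷ (73559/5700) = 933852481/419286300 in (≈ 2.227 in)

Q = 933852481/419286300 in ≈ 2.227 in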